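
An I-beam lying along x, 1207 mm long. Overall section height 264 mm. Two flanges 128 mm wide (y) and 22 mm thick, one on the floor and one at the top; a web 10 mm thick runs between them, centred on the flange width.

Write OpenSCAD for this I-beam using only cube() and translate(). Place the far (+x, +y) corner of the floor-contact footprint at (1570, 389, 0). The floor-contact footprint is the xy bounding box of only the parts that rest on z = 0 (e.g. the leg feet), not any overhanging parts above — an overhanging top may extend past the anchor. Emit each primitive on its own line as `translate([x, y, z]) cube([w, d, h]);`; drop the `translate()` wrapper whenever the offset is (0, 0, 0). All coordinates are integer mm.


translate([363, 261, 0]) cube([1207, 128, 22]);
translate([363, 320, 22]) cube([1207, 10, 220]);
translate([363, 261, 242]) cube([1207, 128, 22]);


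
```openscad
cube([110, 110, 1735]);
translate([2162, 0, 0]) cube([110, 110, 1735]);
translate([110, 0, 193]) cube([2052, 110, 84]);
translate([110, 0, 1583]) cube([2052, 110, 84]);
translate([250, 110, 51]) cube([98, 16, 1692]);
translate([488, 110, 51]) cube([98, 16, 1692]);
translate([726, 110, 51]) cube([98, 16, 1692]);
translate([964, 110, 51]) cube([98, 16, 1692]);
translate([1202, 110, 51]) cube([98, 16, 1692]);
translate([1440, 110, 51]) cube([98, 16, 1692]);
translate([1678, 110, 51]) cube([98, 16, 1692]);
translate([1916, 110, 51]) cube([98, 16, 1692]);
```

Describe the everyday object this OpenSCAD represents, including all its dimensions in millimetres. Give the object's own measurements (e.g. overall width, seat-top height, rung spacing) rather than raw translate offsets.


A fence section. Two 110×110 mm posts, 1735 mm tall, stand on the floor with a clear span of 2052 mm between their inner faces. Two horizontal rails of 110×84 mm section span the gap between the posts with their undersides at z = 193 mm and z = 1583 mm, flush with the posts' −y face. 8 pickets, each 98 mm wide, 16 mm thick and 1692 mm tall, are fixed to the +y face of the rails with their bottoms at z = 51 mm, spaced across the span with a 140 mm gap after the −x post and between neighbouring pickets, with 148 mm left before the +x post.


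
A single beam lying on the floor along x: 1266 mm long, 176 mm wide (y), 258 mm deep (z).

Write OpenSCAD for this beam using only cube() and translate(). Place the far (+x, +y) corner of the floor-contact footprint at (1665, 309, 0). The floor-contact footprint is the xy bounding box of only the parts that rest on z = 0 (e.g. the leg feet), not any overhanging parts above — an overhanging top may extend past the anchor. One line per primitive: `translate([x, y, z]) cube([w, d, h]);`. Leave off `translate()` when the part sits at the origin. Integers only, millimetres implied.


translate([399, 133, 0]) cube([1266, 176, 258]);


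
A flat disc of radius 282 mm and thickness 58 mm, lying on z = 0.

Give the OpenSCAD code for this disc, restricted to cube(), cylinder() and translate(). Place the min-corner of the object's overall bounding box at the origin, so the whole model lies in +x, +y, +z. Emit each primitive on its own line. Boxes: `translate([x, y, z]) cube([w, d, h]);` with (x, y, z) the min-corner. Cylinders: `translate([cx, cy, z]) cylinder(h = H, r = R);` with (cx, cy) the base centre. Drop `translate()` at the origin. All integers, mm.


translate([282, 282, 0]) cylinder(h = 58, r = 282);


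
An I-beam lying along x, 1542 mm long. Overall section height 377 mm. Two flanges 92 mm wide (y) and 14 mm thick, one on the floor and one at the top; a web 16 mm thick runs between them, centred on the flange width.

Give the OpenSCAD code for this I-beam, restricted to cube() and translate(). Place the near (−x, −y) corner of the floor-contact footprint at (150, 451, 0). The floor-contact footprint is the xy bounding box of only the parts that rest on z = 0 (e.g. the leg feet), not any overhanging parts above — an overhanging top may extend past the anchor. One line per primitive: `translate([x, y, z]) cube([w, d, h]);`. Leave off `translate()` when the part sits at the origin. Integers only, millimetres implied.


translate([150, 451, 0]) cube([1542, 92, 14]);
translate([150, 489, 14]) cube([1542, 16, 349]);
translate([150, 451, 363]) cube([1542, 92, 14]);


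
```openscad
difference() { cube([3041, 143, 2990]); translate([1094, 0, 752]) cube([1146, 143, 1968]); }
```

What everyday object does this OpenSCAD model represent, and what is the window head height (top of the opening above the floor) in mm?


A wall with a window opening. The window head height is 2720 mm.

A wall with a rectangular opening subtracted — a window. Sill at z = 752, opening 1968 mm tall, so the head is at 752 + 1968 = 2720 mm.


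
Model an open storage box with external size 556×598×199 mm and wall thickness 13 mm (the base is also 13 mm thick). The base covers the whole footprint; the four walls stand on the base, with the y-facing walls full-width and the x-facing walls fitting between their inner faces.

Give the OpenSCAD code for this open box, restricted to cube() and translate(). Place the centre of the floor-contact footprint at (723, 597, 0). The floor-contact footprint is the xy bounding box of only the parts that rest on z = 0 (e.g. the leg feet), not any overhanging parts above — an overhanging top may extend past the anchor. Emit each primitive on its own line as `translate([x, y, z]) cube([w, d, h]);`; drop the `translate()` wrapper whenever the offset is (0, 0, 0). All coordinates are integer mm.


translate([445, 298, 0]) cube([556, 598, 13]);
translate([445, 298, 13]) cube([556, 13, 186]);
translate([445, 883, 13]) cube([556, 13, 186]);
translate([445, 311, 13]) cube([13, 572, 186]);
translate([988, 311, 13]) cube([13, 572, 186]);


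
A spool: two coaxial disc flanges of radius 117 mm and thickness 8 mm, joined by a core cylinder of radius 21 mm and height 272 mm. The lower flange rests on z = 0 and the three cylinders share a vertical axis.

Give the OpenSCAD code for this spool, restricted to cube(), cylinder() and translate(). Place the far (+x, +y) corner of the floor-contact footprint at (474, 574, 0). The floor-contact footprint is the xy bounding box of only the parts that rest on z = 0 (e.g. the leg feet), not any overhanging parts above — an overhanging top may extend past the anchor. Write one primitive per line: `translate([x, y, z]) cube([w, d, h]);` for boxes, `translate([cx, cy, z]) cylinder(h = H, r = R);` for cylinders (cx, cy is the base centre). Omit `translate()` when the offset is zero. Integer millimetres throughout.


translate([357, 457, 0]) cylinder(h = 8, r = 117);
translate([357, 457, 8]) cylinder(h = 272, r = 21);
translate([357, 457, 280]) cylinder(h = 8, r = 117);


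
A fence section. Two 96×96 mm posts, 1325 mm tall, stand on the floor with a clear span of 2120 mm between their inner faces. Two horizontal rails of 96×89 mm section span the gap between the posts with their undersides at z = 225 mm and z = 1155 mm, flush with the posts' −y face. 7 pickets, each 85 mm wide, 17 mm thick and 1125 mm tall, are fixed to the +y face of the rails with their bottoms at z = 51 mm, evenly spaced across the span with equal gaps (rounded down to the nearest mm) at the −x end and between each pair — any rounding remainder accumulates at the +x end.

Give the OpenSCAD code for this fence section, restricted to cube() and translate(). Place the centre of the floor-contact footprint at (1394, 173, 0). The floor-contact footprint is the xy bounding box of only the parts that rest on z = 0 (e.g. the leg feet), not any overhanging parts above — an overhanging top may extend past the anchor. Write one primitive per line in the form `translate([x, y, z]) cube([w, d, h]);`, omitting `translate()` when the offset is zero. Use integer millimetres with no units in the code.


translate([238, 125, 0]) cube([96, 96, 1325]);
translate([2454, 125, 0]) cube([96, 96, 1325]);
translate([334, 125, 225]) cube([2120, 96, 89]);
translate([334, 125, 1155]) cube([2120, 96, 89]);
translate([524, 221, 51]) cube([85, 17, 1125]);
translate([799, 221, 51]) cube([85, 17, 1125]);
translate([1074, 221, 51]) cube([85, 17, 1125]);
translate([1349, 221, 51]) cube([85, 17, 1125]);
translate([1624, 221, 51]) cube([85, 17, 1125]);
translate([1899, 221, 51]) cube([85, 17, 1125]);
translate([2174, 221, 51]) cube([85, 17, 1125]);


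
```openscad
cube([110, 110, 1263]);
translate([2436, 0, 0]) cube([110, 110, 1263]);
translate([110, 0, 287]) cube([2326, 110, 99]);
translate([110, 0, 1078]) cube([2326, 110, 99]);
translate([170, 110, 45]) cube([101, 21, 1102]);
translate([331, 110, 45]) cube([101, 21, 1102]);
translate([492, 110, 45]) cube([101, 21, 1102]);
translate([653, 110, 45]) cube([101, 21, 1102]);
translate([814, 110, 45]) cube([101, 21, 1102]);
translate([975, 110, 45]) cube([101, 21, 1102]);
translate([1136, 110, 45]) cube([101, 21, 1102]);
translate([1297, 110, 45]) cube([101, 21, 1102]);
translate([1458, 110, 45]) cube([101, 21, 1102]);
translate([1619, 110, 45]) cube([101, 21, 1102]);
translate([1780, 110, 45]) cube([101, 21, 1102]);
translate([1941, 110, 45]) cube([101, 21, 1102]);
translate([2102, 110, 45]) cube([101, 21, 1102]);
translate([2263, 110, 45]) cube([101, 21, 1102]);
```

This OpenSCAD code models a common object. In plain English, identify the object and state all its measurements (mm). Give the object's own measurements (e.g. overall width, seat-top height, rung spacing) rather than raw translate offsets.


A fence section. Two 110×110 mm posts, 1263 mm tall, stand on the floor with a clear span of 2326 mm between their inner faces. Two horizontal rails of 110×99 mm section span the gap between the posts with their undersides at z = 287 mm and z = 1078 mm, flush with the posts' −y face. 14 pickets, each 101 mm wide, 21 mm thick and 1102 mm tall, are fixed to the +y face of the rails with their bottoms at z = 45 mm, spaced across the span with a 60 mm gap after the −x post and between neighbouring pickets, with 72 mm left before the +x post.


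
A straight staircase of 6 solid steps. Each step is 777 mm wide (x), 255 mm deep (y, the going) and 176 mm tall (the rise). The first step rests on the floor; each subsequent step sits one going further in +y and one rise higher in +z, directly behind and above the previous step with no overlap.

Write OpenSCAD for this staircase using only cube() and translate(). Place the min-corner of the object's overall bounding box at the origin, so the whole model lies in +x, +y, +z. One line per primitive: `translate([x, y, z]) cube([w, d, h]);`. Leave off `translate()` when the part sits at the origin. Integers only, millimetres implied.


cube([777, 255, 176]);
translate([0, 255, 176]) cube([777, 255, 176]);
translate([0, 510, 352]) cube([777, 255, 176]);
translate([0, 765, 528]) cube([777, 255, 176]);
translate([0, 1020, 704]) cube([777, 255, 176]);
translate([0, 1275, 880]) cube([777, 255, 176]);


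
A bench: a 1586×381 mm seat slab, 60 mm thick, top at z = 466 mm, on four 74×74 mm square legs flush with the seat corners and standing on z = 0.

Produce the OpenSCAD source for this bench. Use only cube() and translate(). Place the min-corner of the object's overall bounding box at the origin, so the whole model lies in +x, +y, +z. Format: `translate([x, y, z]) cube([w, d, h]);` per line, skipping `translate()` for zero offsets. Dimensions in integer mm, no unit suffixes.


// leg_h = 466 − 60 = 406
translate([0, 0, 406]) cube([1586, 381, 60]);
cube([74, 74, 406]);
translate([0, 307, 0]) cube([74, 74, 406]);
translate([1512, 0, 0]) cube([74, 74, 406]);
translate([1512, 307, 0]) cube([74, 74, 406]);


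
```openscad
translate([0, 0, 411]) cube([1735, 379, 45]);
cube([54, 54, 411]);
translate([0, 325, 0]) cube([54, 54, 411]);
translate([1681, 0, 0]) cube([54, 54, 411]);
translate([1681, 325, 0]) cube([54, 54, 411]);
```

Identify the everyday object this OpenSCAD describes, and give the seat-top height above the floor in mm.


A bench. The seat-top height is 456 mm.

A long slab on four corner posts — a bench. The slab sits at z = 411 with thickness 45, so the top is 411 + 45 = 456 mm.


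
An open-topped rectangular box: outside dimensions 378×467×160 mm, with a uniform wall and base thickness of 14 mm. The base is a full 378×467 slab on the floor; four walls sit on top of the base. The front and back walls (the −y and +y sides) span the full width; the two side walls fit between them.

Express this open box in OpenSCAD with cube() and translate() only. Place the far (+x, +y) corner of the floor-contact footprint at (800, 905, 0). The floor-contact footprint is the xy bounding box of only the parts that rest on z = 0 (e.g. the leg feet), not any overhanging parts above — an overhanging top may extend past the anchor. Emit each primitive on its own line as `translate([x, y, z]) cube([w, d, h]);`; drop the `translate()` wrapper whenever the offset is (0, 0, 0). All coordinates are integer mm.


translate([422, 438, 0]) cube([378, 467, 14]);
translate([422, 438, 14]) cube([378, 14, 146]);
translate([422, 891, 14]) cube([378, 14, 146]);
translate([422, 452, 14]) cube([14, 439, 146]);
translate([786, 452, 14]) cube([14, 439, 146]);


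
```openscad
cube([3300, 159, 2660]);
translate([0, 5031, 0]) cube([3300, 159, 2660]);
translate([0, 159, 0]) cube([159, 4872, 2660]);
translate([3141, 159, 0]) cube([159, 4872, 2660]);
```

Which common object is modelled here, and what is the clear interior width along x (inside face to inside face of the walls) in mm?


A house (or room) frame. The interior width is 2982 mm.

Four 2660 mm walls enclosing a rectangle with no floor or roof — a room or house frame. Outside width is 3300 mm and wall thickness is 159 mm, so the interior width is 3300 − 2 × 159 = 2982 mm.


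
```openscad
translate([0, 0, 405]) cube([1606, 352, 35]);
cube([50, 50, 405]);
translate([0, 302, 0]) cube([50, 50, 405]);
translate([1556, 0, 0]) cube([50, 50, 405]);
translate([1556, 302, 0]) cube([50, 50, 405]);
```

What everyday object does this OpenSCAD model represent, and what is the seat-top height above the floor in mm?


A bench. The seat-top height is 440 mm.

A long slab on four corner posts — a bench. The slab sits at z = 405 with thickness 35, so the top is 405 + 35 = 440 mm.


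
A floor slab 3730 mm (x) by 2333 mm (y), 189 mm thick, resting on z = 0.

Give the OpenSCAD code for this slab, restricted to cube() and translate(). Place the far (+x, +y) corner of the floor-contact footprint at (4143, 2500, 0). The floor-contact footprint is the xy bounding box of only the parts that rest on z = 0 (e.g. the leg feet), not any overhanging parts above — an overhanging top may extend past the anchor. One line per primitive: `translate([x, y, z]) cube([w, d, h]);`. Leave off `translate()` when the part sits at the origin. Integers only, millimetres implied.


translate([413, 167, 0]) cube([3730, 2333, 189]);


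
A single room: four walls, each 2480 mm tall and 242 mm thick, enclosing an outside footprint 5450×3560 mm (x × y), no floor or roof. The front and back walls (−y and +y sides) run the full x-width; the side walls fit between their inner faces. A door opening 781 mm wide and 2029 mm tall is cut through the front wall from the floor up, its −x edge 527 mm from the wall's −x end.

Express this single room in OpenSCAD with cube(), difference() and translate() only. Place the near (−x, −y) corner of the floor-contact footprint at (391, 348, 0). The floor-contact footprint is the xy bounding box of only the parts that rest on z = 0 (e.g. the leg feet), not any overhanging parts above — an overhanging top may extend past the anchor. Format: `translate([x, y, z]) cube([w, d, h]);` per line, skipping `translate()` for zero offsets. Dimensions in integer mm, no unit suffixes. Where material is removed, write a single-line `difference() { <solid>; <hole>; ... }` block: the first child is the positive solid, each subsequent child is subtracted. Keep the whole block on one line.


difference() { translate([391, 348, 0]) cube([5450, 242, 2480]); translate([918, 348, 0]) cube([781, 242, 2029]); }
translate([391, 3666, 0]) cube([5450, 242, 2480]);
translate([391, 590, 0]) cube([242, 3076, 2480]);
translate([5599, 590, 0]) cube([242, 3076, 2480]);


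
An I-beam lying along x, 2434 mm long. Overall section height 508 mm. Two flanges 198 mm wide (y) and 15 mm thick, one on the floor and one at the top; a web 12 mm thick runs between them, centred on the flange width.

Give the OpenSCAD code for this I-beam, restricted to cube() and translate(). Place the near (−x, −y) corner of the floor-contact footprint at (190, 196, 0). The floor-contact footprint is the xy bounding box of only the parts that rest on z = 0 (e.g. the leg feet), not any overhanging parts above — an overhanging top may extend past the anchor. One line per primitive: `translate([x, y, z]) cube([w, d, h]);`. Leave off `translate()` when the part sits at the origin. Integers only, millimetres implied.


translate([190, 196, 0]) cube([2434, 198, 15]);
translate([190, 289, 15]) cube([2434, 12, 478]);
translate([190, 196, 493]) cube([2434, 198, 15]);


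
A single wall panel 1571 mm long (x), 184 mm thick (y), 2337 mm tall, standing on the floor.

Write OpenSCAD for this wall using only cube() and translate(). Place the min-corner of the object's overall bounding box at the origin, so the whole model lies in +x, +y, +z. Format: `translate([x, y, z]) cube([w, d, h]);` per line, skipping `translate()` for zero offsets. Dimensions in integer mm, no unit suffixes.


cube([1571, 184, 2337]);


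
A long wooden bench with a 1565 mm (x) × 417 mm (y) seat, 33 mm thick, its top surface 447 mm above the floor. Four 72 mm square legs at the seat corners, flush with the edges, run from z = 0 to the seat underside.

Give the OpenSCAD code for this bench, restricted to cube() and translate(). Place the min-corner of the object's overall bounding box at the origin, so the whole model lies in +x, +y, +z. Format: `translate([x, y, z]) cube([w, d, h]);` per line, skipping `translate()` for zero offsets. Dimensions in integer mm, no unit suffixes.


// leg_h = 447 − 33 = 414
translate([0, 0, 414]) cube([1565, 417, 33]);
cube([72, 72, 414]);
translate([0, 345, 0]) cube([72, 72, 414]);
translate([1493, 0, 0]) cube([72, 72, 414]);
translate([1493, 345, 0]) cube([72, 72, 414]);


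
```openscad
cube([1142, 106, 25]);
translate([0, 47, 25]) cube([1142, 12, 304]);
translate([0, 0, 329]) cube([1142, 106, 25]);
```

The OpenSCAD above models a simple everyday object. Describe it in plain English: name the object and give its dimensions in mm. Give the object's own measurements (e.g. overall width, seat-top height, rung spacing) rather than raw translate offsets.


An I-beam lying along x, 1142 mm long. Overall section height 354 mm. Two flanges 106 mm wide (y) and 25 mm thick, one on the floor and one at the top; a web 12 mm thick runs between them, centred on the flange width.


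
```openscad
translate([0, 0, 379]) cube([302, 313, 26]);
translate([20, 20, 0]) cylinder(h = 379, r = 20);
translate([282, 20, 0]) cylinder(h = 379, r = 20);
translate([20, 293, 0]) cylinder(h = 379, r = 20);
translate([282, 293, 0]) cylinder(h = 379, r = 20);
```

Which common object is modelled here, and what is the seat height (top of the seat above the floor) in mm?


A stool. The seat height is 405 mm.

A 302×313×26 slab at z = 379 on four corner cylinders — a stool. The seat top is 379 + 26 = 405 mm.


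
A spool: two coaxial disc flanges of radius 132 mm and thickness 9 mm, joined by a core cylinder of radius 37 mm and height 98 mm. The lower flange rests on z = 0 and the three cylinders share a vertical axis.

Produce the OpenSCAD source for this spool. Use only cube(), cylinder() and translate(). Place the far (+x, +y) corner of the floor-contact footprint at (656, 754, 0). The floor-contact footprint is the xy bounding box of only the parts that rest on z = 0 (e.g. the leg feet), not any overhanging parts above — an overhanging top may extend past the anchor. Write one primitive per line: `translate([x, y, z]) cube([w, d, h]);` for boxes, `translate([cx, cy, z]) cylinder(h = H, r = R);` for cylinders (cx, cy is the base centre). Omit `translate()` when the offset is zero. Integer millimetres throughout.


translate([524, 622, 0]) cylinder(h = 9, r = 132);
translate([524, 622, 9]) cylinder(h = 98, r = 37);
translate([524, 622, 107]) cylinder(h = 9, r = 132);


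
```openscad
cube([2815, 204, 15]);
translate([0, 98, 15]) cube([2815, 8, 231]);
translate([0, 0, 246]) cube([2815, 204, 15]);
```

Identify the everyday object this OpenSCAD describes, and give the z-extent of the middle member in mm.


An I-beam. The web height is 231 mm.

Two wide flanges with a thin centred web — an I-beam. Overall 261 mm minus two 15 mm flanges gives a web of 261 − 2·15 = 231 mm.


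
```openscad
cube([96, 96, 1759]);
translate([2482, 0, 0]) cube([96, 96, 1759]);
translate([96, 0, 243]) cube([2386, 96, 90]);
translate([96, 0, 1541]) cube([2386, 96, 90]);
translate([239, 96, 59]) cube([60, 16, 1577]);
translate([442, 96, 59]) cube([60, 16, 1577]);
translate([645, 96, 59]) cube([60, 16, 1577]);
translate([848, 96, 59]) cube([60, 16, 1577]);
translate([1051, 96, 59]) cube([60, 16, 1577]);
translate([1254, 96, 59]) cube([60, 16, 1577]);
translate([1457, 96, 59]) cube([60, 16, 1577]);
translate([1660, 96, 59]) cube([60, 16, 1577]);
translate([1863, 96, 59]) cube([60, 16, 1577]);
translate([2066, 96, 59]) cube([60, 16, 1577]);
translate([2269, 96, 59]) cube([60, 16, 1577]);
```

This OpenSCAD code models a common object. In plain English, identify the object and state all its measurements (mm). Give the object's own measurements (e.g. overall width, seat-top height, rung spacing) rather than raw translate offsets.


A fence section. Two 96×96 mm posts, 1759 mm tall, stand on the floor with a clear span of 2386 mm between their inner faces. Two horizontal rails of 96×90 mm section span the gap between the posts with their undersides at z = 243 mm and z = 1541 mm, flush with the posts' −y face. 11 pickets, each 60 mm wide, 16 mm thick and 1577 mm tall, are fixed to the +y face of the rails with their bottoms at z = 59 mm, spaced across the span with a 143 mm gap after the −x post and between neighbouring pickets, with 153 mm left before the +x post.


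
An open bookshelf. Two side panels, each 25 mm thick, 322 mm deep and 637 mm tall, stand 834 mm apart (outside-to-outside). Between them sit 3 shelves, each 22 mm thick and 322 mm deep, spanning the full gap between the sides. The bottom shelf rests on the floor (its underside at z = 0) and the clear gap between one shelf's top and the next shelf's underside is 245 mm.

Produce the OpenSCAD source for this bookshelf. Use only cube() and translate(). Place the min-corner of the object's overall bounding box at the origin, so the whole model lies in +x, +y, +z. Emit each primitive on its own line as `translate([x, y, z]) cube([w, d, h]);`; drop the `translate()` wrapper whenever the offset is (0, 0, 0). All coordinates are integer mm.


cube([25, 322, 637]);
translate([809, 0, 0]) cube([25, 322, 637]);
translate([25, 0, 0]) cube([784, 322, 22]);
translate([25, 0, 267]) cube([784, 322, 22]);
translate([25, 0, 534]) cube([784, 322, 22]);


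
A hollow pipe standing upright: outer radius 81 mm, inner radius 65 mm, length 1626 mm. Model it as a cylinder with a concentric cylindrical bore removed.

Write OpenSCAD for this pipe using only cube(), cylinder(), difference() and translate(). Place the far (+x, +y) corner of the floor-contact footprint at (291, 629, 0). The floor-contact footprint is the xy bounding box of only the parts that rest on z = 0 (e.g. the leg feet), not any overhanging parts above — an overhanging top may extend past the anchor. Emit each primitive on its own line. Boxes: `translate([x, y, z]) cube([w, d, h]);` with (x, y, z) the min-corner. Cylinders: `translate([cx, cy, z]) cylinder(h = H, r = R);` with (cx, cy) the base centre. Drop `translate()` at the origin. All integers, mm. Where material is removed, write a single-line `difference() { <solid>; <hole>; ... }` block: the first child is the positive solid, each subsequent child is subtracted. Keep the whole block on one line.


difference() { translate([210, 548, 0]) cylinder(h = 1626, r = 81); translate([210, 548, 0]) cylinder(h = 1626, r = 65); }


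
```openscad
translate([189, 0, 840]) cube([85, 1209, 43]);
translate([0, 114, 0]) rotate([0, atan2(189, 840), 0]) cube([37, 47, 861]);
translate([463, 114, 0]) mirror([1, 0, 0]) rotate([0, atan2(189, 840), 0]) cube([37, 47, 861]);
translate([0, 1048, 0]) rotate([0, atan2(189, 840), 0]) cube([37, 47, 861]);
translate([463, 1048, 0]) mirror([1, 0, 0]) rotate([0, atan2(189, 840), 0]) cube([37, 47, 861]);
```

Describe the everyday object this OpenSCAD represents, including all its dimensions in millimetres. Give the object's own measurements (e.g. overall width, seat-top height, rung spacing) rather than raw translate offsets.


A sawhorse. A 85×1209×43 mm beam (x, y, z) sits on two A-frame leg pairs. Each pair is two raked legs of 37×47 mm section (47 mm along y) splaying symmetrically in x. Each leg rises 840 mm vertically over 189 mm of horizontal reach and is 861 mm long along its own axis. Every leg's outer bottom edge rests on the floor and its outer top edge meets a bottom edge of the beam — the left legs (tilting toward +x) meet the beam's −x bottom edge, the right legs (their mirror images, tilting toward −x) meet its +x bottom edge — so the leg tops tuck under the beam, the beam's underside is 840 mm above the floor, and the feet are 463 mm apart outside-to-outside with the beam centred between them. The two leg pairs are set in 114 mm from either end of the beam.


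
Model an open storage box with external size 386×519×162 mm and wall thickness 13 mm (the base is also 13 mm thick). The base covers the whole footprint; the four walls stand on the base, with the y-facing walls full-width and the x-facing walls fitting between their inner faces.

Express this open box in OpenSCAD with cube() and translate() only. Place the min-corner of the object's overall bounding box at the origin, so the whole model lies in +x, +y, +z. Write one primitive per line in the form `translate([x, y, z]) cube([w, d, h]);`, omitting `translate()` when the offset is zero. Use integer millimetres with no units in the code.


cube([386, 519, 13]);
translate([0, 0, 13]) cube([386, 13, 149]);
translate([0, 506, 13]) cube([386, 13, 149]);
translate([0, 13, 13]) cube([13, 493, 149]);
translate([373, 13, 13]) cube([13, 493, 149]);


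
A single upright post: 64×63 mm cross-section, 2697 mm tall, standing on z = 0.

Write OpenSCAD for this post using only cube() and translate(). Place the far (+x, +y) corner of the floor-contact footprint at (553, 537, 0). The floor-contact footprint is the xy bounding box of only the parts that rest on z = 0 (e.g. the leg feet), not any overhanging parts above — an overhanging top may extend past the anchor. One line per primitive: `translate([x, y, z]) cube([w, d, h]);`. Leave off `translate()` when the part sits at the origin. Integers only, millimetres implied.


translate([489, 474, 0]) cube([64, 63, 2697]);


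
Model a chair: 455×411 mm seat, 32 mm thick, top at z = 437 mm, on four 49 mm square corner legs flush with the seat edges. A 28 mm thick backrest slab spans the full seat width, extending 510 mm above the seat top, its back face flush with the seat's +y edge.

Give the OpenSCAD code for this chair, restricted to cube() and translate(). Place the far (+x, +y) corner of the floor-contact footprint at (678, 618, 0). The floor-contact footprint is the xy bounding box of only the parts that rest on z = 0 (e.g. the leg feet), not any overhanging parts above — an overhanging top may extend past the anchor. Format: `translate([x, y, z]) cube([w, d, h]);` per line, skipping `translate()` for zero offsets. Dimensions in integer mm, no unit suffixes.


translate([223, 207, 405]) cube([455, 411, 32]);
translate([223, 207, 0]) cube([49, 49, 405]);
translate([629, 207, 0]) cube([49, 49, 405]);
translate([223, 569, 0]) cube([49, 49, 405]);
translate([629, 569, 0]) cube([49, 49, 405]);
translate([223, 590, 437]) cube([455, 28, 510]);


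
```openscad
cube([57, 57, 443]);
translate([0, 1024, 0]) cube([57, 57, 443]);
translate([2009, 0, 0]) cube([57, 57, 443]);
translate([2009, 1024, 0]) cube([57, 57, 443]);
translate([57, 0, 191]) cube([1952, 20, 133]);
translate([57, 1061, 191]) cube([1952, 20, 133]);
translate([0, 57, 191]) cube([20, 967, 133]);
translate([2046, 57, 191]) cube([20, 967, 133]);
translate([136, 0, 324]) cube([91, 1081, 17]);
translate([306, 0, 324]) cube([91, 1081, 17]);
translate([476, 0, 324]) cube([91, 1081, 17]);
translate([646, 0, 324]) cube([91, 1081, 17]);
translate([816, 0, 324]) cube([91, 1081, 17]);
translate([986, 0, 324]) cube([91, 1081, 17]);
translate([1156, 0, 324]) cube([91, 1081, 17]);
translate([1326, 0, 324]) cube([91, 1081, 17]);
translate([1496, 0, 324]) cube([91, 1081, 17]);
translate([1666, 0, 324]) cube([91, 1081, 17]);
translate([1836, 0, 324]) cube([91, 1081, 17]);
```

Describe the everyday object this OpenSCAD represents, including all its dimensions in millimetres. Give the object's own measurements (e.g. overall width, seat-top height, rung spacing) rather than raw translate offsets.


A bed frame 2066 mm long (x) by 1081 mm wide (y). Four 57×57 mm corner posts, 443 mm tall, at the corners of the footprint. Four rails of 20 mm thickness and 133 mm height run between adjacent posts with their undersides at z = 191 mm, their outer faces flush with the outside of the frame (the two x-running rails run between the posts' inner faces; the two y-running rails run between the posts' inner faces). 11 slats, each 91 mm wide (x) and 17 mm thick, lie across the top of the two x-running rails, running the full 1081 mm width of the frame in y; along x they sit between the end posts with a 79 mm gap after the −x posts and between neighbouring slats, leaving 82 mm before the +x posts.


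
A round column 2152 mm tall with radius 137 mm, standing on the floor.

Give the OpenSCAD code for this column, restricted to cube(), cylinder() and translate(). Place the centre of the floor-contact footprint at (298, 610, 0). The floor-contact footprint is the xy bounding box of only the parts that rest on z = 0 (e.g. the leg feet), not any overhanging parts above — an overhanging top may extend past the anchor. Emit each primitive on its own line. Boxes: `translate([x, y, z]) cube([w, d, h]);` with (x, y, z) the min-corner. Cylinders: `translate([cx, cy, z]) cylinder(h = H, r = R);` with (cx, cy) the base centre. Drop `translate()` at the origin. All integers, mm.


translate([298, 610, 0]) cylinder(h = 2152, r = 137);


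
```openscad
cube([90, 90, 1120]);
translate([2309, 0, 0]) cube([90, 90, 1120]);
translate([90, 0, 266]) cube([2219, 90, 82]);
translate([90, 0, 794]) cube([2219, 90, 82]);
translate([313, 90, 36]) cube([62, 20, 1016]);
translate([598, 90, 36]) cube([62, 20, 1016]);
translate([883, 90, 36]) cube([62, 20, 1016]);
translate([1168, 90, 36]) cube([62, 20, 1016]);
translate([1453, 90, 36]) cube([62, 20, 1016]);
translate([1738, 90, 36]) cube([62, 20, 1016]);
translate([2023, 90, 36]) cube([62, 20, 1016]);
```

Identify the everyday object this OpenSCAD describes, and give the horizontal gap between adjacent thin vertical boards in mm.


A fence section. The picket gap is 223 mm.

Two posts, two rails, 7 pickets — a fence section. Span 2219 mm holds 7 pickets of 62 mm with 8 equal gaps: ⌊(2219 − 7·62) / 8⌋ = 223 mm.


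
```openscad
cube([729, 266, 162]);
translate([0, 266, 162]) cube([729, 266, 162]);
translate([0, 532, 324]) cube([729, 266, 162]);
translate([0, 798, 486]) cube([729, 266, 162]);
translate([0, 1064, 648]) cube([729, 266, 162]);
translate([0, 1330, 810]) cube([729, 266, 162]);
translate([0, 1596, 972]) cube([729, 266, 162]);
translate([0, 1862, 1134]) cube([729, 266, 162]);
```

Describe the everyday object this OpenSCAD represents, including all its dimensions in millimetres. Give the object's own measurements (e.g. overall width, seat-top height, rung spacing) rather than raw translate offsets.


A straight staircase of 8 solid steps. Each step is 729 mm wide (x), 266 mm deep (y, the going) and 162 mm tall (the rise). The first step rests on the floor; each subsequent step sits one going further in +y and one rise higher in +z, directly behind and above the previous step with no overlap.


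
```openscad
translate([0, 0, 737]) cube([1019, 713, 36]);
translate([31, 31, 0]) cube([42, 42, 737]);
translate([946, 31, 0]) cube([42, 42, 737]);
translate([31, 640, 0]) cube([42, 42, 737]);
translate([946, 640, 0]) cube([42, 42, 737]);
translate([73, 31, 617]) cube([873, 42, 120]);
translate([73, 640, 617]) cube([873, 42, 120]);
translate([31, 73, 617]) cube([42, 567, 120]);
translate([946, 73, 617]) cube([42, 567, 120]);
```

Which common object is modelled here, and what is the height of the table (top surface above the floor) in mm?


A table. The table height is 773 mm.

A 1019×713×36 slab sits at z = 737 on four 42 mm square posts — a table. The top surface is at 737 + 36 = 773 mm.


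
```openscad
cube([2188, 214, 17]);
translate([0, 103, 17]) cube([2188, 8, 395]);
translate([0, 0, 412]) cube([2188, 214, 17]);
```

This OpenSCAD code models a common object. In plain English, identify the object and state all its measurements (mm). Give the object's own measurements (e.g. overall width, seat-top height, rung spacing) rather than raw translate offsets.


An I-beam lying along x, 2188 mm long. Overall section height 429 mm. Two flanges 214 mm wide (y) and 17 mm thick, one on the floor and one at the top; a web 8 mm thick runs between them, centred on the flange width.


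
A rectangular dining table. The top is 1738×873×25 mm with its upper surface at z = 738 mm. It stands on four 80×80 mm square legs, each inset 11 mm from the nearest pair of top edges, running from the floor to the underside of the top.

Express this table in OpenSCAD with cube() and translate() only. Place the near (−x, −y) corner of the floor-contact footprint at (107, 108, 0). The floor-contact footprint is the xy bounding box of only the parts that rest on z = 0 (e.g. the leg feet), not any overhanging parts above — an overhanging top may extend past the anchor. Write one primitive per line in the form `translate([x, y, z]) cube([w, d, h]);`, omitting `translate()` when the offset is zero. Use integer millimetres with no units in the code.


translate([96, 97, 713]) cube([1738, 873, 25]);
translate([107, 108, 0]) cube([80, 80, 713]);
translate([1743, 108, 0]) cube([80, 80, 713]);
translate([107, 879, 0]) cube([80, 80, 713]);
translate([1743, 879, 0]) cube([80, 80, 713]);


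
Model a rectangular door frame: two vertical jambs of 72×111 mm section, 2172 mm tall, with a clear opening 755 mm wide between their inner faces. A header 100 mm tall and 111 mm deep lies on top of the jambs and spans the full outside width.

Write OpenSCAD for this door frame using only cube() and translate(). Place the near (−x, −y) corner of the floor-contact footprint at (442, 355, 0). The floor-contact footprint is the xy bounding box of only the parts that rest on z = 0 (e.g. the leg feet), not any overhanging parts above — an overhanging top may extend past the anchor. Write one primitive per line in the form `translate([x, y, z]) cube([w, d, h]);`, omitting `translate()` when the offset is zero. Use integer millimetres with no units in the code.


translate([442, 355, 0]) cube([72, 111, 2172]);
translate([1269, 355, 0]) cube([72, 111, 2172]);
translate([442, 355, 2172]) cube([899, 111, 100]);


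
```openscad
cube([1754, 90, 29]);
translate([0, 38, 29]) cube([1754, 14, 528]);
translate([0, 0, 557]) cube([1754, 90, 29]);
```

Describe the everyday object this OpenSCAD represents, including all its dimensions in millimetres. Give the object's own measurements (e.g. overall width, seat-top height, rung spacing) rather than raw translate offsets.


An I-beam lying along x, 1754 mm long. Overall section height 586 mm. Two flanges 90 mm wide (y) and 29 mm thick, one on the floor and one at the top; a web 14 mm thick runs between them, centred on the flange width.


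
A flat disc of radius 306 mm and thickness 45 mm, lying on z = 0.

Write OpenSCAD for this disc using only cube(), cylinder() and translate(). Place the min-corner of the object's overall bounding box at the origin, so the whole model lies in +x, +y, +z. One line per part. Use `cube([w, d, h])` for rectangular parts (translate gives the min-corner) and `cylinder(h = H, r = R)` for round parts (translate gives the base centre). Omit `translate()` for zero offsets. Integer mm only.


translate([306, 306, 0]) cylinder(h = 45, r = 306);


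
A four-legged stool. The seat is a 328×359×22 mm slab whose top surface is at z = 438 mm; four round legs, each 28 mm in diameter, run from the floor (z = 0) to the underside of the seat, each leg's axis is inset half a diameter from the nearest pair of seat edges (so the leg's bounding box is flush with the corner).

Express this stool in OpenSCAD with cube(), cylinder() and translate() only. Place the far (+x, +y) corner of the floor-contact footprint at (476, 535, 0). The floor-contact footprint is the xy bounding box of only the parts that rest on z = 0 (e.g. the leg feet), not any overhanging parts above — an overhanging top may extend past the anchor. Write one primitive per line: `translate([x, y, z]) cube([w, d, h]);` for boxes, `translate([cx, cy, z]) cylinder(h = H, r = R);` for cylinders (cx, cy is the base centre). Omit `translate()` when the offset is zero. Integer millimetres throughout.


// leg_h = 438 - 22 = 416
translate([148, 176, 416]) cube([328, 359, 22]);
translate([162, 190, 0]) cylinder(h = 416, r = 14);
translate([462, 190, 0]) cylinder(h = 416, r = 14);
translate([162, 521, 0]) cylinder(h = 416, r = 14);
translate([462, 521, 0]) cylinder(h = 416, r = 14);


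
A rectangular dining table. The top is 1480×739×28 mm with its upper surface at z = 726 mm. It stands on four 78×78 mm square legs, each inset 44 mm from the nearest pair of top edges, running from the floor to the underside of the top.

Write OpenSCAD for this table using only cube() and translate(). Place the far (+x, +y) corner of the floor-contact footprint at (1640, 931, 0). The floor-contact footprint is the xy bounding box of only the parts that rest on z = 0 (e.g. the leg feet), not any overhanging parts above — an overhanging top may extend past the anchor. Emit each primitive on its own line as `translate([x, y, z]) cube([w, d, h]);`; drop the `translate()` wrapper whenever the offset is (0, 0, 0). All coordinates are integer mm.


// leg_h = 726 - 28 = 698
translate([204, 236, 698]) cube([1480, 739, 28]);
translate([248, 280, 0]) cube([78, 78, 698]);
translate([1562, 280, 0]) cube([78, 78, 698]);
translate([248, 853, 0]) cube([78, 78, 698]);
translate([1562, 853, 0]) cube([78, 78, 698]);


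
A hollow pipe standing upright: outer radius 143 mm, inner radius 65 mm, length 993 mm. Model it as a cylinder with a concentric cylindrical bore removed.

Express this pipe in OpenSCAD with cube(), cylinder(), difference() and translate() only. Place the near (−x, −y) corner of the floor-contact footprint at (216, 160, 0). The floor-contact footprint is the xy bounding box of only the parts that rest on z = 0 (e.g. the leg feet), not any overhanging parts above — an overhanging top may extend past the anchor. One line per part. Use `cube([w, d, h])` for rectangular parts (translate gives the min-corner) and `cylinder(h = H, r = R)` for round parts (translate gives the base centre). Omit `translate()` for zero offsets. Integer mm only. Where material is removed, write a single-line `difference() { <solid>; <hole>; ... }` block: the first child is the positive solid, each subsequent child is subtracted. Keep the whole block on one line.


difference() { translate([359, 303, 0]) cylinder(h = 993, r = 143); translate([359, 303, 0]) cylinder(h = 993, r = 65); }
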